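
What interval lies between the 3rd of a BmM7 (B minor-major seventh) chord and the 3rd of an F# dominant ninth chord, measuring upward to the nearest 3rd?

augmented 5th

The 3rd of BmM7 (B minor-major seventh) is D; the 3rd of F# dominant ninth is A#.
From D to A#: 8 semitones over a fifth = augmented.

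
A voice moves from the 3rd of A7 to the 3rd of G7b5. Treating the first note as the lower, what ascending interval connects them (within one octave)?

A7 has C# as its 3rd, and G7b5 has B as its 3rd.
7 letter names make it a seventh; at 10 semitones (a half step narrower than major) the quality is minor.

m7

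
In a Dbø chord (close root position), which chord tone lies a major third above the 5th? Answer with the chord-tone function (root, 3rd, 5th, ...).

The chord tones of Dbø7 (Db half-diminished seventh) are Db–Fb–Abb–Cb.
The 5th is Abb. A major third above Abb is Cb.
Cb is the chord's 7th.

7th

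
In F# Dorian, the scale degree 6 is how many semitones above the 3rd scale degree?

6

The scale is F# G# A B C# D# E.
A up to D# is an augmented fourth — 6 semitones.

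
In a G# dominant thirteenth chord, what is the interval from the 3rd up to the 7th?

diminished fifth

Spelling the chord: G# B# D# F# A# E#.
So we need the interval from B# up to F#.
5 letter names make it a fifth; at 6 semitones (a half step narrower than perfect) the quality is diminished.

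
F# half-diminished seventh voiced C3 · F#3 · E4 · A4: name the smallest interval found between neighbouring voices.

Adjacent intervals: C3→F#3 = augmented fourth; F#3→E4 = minor seventh; E4→A4 = perfect fourth.
The smallest is E4 to A4, a perfect fourth (5 semitones).

perfect fourth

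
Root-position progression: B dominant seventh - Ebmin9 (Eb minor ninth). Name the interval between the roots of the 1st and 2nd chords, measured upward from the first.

The roots are B and Eb.
From B to Eb: 4 semitones over a fourth = diminished.

diminished fourth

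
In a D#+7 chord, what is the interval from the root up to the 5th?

A5

D#+7 is spelled D#, F##, A##, C#.
The root is D# and the 5th is A##.
D# up to A## is 8 semitones, a half step wider than a perfect fifth, so the interval is augmented.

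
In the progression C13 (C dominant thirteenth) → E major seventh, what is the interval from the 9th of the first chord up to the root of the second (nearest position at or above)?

The 9th of C13 (C dominant thirteenth) is D; the root of E major seventh is E.
Counting 2 letters and 2 half steps from D gives a major second.

major 2nd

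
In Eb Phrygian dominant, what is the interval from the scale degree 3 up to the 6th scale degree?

Spelling Eb Phrygian dominant: Eb Fb G Ab Bb Cb Db.
So we need the interval from G up to Cb.
G up to Cb is 4 semitones, a half step narrower than a perfect fourth, so the interval is diminished.

diminished fourth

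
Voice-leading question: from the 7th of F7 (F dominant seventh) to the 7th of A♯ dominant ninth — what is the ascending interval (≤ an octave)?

The 7th of F7 (F dominant seventh) is E♭; the 7th of A♯ dominant ninth is G♯.
3 letter names make it a third; at 5 semitones (a half step wider than major) the quality is augmented.

augmented third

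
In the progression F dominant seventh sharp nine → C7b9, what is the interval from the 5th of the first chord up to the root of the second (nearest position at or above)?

The 5th of F dominant seventh sharp nine is C; the root of C7b9 is C.
Counting 1 letters and 0 half steps from C gives a perfect unison.

P1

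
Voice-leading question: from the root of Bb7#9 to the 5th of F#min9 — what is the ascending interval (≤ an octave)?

augmented second

The root of Bb7#9 is Bb; the 5th of F#min9 is C#.
Bb up to C# is 3 semitones, a half step wider than a major second, so the interval is augmented.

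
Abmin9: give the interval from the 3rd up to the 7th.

perfect fifth

Ab minor ninth: Ab-Cb-Eb-Gb-Bb.
The 3rd is Cb and the 7th is Gb.
Counting 5 letters and 7 half steps from Cb gives a perfect fifth.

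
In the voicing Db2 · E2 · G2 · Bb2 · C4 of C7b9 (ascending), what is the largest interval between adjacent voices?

major ninth

Adjacent intervals: Db2→E2 = augmented second; E2→G2 = minor third; G2→Bb2 = minor third; Bb2→C4 = major ninth.
The largest is Bb2 to C4, a major ninth (14 semitones).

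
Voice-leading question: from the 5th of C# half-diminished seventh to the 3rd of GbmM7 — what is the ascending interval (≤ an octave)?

diminished third

C# half-diminished seventh has G as its 5th, and GbmM7 has Bbb as its 3rd.
G up to Bbb is 2 semitones, a whole step narrower than a major third, so the interval is diminished.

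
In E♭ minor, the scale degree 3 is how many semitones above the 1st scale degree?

The scale is E♭ F G♭ A♭ B♭ C♭ D♭.
E♭ up to G♭ is a minor third — 3 semitones.

3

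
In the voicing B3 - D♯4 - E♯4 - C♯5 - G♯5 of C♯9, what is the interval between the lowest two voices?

major third

Those voices are B3 and D♯4.
B up to D♯ spans 3 letter names and 4 semitones — a major third.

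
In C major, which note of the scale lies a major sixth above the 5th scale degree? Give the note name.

The scale is C D E F G A B.
The 5th scale degree is G; a major sixth above that is E — scale degree 3.

E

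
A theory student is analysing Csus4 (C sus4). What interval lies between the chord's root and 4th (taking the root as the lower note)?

Spelling the chord: C F G.
That puts C below F.
C up to F spans 4 letter names and 5 semitones — a perfect fourth.

perfect fourth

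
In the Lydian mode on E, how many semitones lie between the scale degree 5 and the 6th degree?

The scale is E F♯ G♯ A♯ B C♯ D♯.
B up to C♯ is a major second — 2 semitones.

2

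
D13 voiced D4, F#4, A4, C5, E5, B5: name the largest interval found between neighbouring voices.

Adjacent intervals: D4→F#4 = major third; F#4→A4 = minor third; A4→C5 = minor third; C5→E5 = major third; E5→B5 = perfect fifth.
The largest is E5 to B5, a perfect fifth (7 semitones).

perfect 5th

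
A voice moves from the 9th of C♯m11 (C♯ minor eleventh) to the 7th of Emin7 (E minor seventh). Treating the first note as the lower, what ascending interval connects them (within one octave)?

d8

C♯m11 (C♯ minor eleventh) has D♯ as its 9th, and Emin7 (E minor seventh) has D as its 7th.
From D♯ to D: 11 semitones over an octave = diminished.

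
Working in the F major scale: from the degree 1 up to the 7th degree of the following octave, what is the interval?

major 14th

The scale runs F G A Bb C D E.
Degree 1 = F; 7th degree (up an octave) = E.
Counting 14 letters and 23 half steps from F gives a major fourteenth.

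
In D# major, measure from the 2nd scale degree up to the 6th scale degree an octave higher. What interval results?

P12

The scale runs D# E# F## G# A# B# C##.
That puts E# below B#.
From E# to B# is 19 semitones, exactly the perfect twelfth.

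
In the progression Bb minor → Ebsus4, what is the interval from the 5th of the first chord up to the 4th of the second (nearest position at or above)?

minor 3rd

The 5th of Bb minor is F; the 4th of Ebsus4 is Ab.
3 letter names make it a third; at 3 semitones (a half step narrower than major) the quality is minor.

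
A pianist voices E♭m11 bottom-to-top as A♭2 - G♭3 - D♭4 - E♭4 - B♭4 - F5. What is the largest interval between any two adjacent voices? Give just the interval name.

m7

Adjacent intervals: A♭2→G♭3 = minor seventh; G♭3→D♭4 = perfect fifth; D♭4→E♭4 = major second; E♭4→B♭4 = perfect fifth; B♭4→F5 = perfect fifth.
The largest is A♭2 to G♭3, a minor seventh (10 semitones).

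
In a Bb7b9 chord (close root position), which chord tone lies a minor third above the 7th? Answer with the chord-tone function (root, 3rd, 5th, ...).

Bb7b9 is spelled Bb, D, F, Ab, Cb.
The 7th is Ab. A minor third above Ab is Cb.
Cb is the chord's 9th.

9th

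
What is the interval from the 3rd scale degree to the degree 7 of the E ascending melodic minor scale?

The scale runs E F# G A B C# D#.
3rd scale degree = G; 7th scale degree = D#.
G up to D# is 8 semitones, a half step wider than a perfect fifth, so the interval is augmented.

augmented fifth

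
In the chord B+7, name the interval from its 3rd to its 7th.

Spelling the chord: B D# F## A.
3rd = D#; 7th = A.
5 letter names make it a fifth; at 6 semitones (a half step narrower than perfect) the quality is diminished.
That tritone between 3rd and 7th is what gives the dominant seventh its pull toward resolution.

diminished fifth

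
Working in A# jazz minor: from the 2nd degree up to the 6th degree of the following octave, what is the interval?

perfect twelfth

Spelling A# jazz minor: A# B# C# D# E# F## G##.
The 2nd degree is B# and the 6th degree (up an octave) is F##.
From B# to F## is 19 semitones, exactly the perfect twelfth.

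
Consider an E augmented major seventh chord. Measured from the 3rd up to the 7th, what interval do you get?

E augmented major seventh: E, G#, B#, D#.
The 3rd is G# and the 7th is D#.
Counting 5 letters and 7 half steps from G# gives a perfect fifth.

P5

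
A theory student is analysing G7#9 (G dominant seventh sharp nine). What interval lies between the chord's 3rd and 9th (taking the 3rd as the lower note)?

Spelling the chord: G–B–D–F–A#.
So we need the interval from B up to A#.
Counting 7 letters and 11 half steps from B gives a major seventh.

major seventh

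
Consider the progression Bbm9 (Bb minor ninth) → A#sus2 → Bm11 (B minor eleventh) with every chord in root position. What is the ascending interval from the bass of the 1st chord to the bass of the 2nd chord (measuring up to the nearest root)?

A7

The roots are Bb and A#.
Bb up to A# is 12 semitones, a half step wider than a major seventh, so the interval is augmented.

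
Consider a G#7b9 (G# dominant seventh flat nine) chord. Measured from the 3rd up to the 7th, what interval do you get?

G#7b9 (G# dominant seventh flat nine): G# B# D# F# A.
So we need the interval from B# up to F#.
5 letter names make it a fifth; at 6 semitones (a half step narrower than perfect) the quality is diminished.
This 3–7 tritone is the characteristic tension at the heart of the dominant sound.

diminished fifth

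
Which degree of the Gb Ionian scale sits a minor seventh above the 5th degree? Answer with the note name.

The scale is Gb Ab Bb Cb Db Eb F.
The 5th degree is Db; a minor seventh above that is Cb — scale degree 4.

Cb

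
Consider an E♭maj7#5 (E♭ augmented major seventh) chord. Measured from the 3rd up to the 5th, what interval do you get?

E♭maj7#5: E♭, G, B, D.
3rd = G; 5th = B.
G up to B spans 3 letter names and 4 semitones — a major third.

major 3rd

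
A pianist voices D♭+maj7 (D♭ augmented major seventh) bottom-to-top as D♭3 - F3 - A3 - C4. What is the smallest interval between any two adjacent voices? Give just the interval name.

Adjacent intervals: D♭3→F3 = major third; F3→A3 = major third; A3→C4 = minor third.
The smallest is A3 to C4, a minor third (3 semitones).

minor third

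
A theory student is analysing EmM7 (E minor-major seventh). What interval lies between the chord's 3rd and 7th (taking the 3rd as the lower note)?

augmented fifth

EmM7 is spelled E, G, B, D#.
That puts G below D#.
5 letter names make it a fifth; at 8 semitones (a half step wider than perfect) the quality is augmented.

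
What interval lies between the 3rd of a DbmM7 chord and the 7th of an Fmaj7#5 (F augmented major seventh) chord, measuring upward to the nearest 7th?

augmented seventh

DbmM7 has Fb as its 3rd, and Fmaj7#5 (F augmented major seventh) has E as its 7th.
Fb up to E is 12 semitones, a half step wider than a major seventh, so the interval is augmented.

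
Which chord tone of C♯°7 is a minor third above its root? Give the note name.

E

C♯°7 (C♯ diminished seventh): C♯, E, G, B♭.
The root is C♯. A minor third above C♯ is E.
E is the chord's 3rd.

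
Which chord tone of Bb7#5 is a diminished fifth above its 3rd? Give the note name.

Ab

Bb+7 (Bb augmented seventh): Bb, D, F#, Ab.
The 3rd is D. A diminished fifth above D is Ab.
Ab is the chord's 7th.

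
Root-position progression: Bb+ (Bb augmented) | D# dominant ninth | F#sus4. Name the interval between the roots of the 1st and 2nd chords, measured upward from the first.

The roots are Bb and D#.
Bb up to D# is 5 semitones, a half step wider than a major third, so the interval is augmented.

augmented third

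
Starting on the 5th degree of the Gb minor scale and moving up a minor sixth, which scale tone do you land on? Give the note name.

The scale is Gb Ab Bbb Cb Db Ebb Fb.
The 5th degree is Db; a minor sixth above that is Bbb — scale degree 3.

Bbb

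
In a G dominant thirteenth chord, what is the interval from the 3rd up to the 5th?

Spelling the chord: G B D F A E.
3rd = B; 5th = D.
3 letter names make it a third; at 3 semitones (a half step narrower than major) the quality is minor.

minor third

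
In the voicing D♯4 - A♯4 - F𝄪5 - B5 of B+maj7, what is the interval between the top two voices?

diminished fourth

Those voices are F𝄪5 and B5.
4 letter names make it a fourth; at 4 semitones (a half step narrower than perfect) the quality is diminished.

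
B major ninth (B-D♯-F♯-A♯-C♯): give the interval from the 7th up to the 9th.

The 7th is A♯ and the 9th is C♯.
3 letter names make it a third; at 3 semitones (a half step narrower than major) the quality is minor.

minor third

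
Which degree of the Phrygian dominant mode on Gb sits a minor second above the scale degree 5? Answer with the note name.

The scale is Gb Abb Bb Cb Db Ebb Fb.
The scale degree 5 is Db; a minor second above that is Ebb — scale degree 6.

Ebb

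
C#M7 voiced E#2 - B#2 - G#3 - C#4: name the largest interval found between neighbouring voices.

minor 6th

Adjacent intervals: E#2→B#2 = perfect fifth; B#2→G#3 = minor sixth; G#3→C#4 = perfect fourth.
The largest is B#2 to G#3, a minor sixth (8 semitones).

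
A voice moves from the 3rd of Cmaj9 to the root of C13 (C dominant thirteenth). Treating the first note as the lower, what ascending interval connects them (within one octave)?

The 3rd of Cmaj9 is E; the root of C13 (C dominant thirteenth) is C.
E up to C is 8 semitones, a half step narrower than a major sixth, so the interval is minor.

m6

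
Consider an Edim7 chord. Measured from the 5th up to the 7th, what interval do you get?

m3

Edim7: E-G-Bb-Db.
The 5th is Bb and the 7th is Db.
Bb up to Db is 3 semitones, a half step narrower than a major third, so the interval is minor.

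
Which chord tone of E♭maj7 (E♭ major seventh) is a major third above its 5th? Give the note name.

D

The chord tones of E♭maj7 are E♭–G–B♭–D.
The 5th is B♭. A major third above B♭ is D.
D is the chord's 7th.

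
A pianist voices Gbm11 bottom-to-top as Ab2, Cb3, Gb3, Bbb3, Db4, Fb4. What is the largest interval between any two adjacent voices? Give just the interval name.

Adjacent intervals: Ab2→Cb3 = minor third; Cb3→Gb3 = perfect fifth; Gb3→Bbb3 = minor third; Bbb3→Db4 = major third; Db4→Fb4 = minor third.
The largest is Cb3 to Gb3, a perfect fifth (7 semitones).

perfect fifth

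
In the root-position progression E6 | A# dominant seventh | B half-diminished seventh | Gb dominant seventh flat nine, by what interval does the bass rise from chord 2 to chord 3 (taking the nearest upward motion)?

minor second

The roots are A# and B.
A# up to B is 1 semitone, a half step narrower than a major second, so the interval is minor.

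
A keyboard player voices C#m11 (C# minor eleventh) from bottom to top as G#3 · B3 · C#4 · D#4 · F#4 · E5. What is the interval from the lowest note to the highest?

The outer voices are G#3 and E5.
13 letter names make it a thirteenth; at 20 semitones (a half step narrower than major) the quality is minor.

minor 13th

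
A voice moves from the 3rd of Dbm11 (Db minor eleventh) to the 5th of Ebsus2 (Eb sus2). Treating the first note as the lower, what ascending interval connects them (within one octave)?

augmented fourth

Dbm11 (Db minor eleventh) has Fb as its 3rd, and Ebsus2 (Eb sus2) has Bb as its 5th.
4 letter names make it a fourth; at 6 semitones (a half step wider than perfect) the quality is augmented.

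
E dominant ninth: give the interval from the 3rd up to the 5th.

E dominant ninth is spelled E G# B D F#.
So we need the interval from G# up to B.
From G# to B: 3 semitones over a third = minor.

minor third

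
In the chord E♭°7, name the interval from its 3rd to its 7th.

diminished 5th

The chord tones of E♭°7 (E♭ diminished seventh) are E♭, G♭, B𝄫, D𝄫.
3rd = G♭; 7th = D𝄫.
5 letter names make it a fifth; at 6 semitones (a half step narrower than perfect) the quality is diminished.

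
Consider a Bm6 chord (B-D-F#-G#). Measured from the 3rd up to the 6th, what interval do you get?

A4

The 3rd is D and the 6th is G#.
4 letter names make it a fourth; at 6 semitones (a half step wider than perfect) the quality is augmented.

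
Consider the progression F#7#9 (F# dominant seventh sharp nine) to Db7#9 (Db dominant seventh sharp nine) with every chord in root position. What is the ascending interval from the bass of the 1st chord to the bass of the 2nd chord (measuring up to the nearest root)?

The roots are F# and Db.
6 letter names make it a sixth; at 7 semitones (a whole step narrower than major) the quality is diminished.

diminished sixth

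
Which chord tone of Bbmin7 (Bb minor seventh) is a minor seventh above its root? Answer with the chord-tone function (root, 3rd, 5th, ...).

7th

The chord tones of Bb minor seventh are Bb–Db–F–Ab.
The root is Bb. A minor seventh above Bb is Ab.
Ab is the chord's 7th.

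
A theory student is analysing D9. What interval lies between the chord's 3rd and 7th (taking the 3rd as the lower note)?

D9: D F# A C E.
The 3rd is F# and the 7th is C.
F# up to C is 6 semitones, a half step narrower than a perfect fifth, so the interval is diminished.

diminished fifth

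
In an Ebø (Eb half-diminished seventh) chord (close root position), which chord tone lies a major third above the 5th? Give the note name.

Db

The chord tones of Eb half-diminished seventh are Eb-Gb-Bbb-Db.
The 5th is Bbb. A major third above Bbb is Db.
Db is the chord's 7th.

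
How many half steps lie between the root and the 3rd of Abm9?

The chord tones of Abmin9 are Ab–Cb–Eb–Gb–Bb.
Ab to Cb is a minor third: 3 semitones.

3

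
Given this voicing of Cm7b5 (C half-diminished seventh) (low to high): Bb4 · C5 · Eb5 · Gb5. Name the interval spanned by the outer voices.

minor sixth

The outer voices are Bb4 and Gb5.
Bb up to Gb is 8 semitones, a half step narrower than a major sixth, so the interval is minor.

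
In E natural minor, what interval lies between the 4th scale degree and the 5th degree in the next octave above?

Spelling E natural minor: E F# G A B C D.
4th scale degree = A; 5th degree (up an octave) = B.
Counting 9 letters and 14 half steps from A gives a major ninth.

major 9th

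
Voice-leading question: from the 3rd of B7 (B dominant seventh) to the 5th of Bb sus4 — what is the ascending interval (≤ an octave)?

diminished third

B7 (B dominant seventh) has D# as its 3rd, and Bb sus4 has F as its 5th.
From D# to F: 2 semitones over a third = diminished.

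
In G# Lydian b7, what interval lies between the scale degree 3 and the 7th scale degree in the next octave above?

diminished 12th

Spelling G# Lydian b7: G# A# B# C## D# E# F#.
The scale degree 3 is B# and the degree 7 (up an octave) is F#.
From B# to F#: 18 semitones over a twelfth = diminished.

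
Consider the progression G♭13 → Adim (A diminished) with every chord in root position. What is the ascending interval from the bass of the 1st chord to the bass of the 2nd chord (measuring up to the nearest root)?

A2

The roots are G♭ and A.
From G♭ to A: 3 semitones over a second = augmented.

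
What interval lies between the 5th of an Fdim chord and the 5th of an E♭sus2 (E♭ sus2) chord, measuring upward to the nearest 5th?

major seventh

The 5th of Fdim is C♭; the 5th of E♭sus2 (E♭ sus2) is B♭.
From C♭ to B♭ is 11 semitones, exactly the major seventh.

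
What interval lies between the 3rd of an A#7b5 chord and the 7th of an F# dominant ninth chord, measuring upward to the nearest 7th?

The 3rd of A#7b5 is C##; the 7th of F# dominant ninth is E.
C## up to E is 2 semitones, a whole step narrower than a major third, so the interval is diminished.

diminished third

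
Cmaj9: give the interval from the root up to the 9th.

major ninth

The chord tones of Cmaj9 (C major ninth) are C, E, G, B, D.
So we need the interval from C up to D.
Counting 9 letters and 14 half steps from C gives a major ninth.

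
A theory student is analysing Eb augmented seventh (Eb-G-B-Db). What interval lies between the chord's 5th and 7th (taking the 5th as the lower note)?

diminished third

5th = B; 7th = Db.
B up to Db is 2 semitones, a whole step narrower than a major third, so the interval is diminished.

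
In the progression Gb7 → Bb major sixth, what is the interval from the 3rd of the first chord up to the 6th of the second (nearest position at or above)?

Gb7 has Bb as its 3rd, and Bb major sixth has G as its 6th.
Bb up to G spans 6 letter names and 9 semitones — a major sixth.

major sixth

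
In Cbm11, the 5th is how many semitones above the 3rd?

Cbm11 is spelled Cb-Ebb-Gb-Bbb-Db-Fb.
Ebb to Gb is a major third: 4 semitones.

4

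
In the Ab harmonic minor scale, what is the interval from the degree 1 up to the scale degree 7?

major seventh

The scale runs Ab Bb Cb Db Eb Fb G.
So we need the interval from Ab up to G.
Ab up to G spans 7 letter names and 11 semitones — a major seventh.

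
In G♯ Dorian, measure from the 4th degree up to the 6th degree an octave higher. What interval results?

G♯ dorian: G♯ A♯ B C♯ D♯ E♯ F♯.
4th degree = C♯; degree 6 (up an octave) = E♯.
C♯ up to E♯ spans 10 letter names and 16 semitones — a major tenth.

major 10th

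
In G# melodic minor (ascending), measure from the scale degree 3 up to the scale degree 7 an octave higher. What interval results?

Spelling G# melodic minor (ascending): G# A# B C# D# E# F##.
That puts B below F##.
B up to F## is 20 semitones, a half step wider than a perfect twelfth, so the interval is augmented.

augmented twelfth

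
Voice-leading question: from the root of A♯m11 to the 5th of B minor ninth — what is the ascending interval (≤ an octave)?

minor 6th

The root of A♯m11 is A♯; the 5th of B minor ninth is F♯.
A♯ up to F♯ is 8 semitones, a half step narrower than a major sixth, so the interval is minor.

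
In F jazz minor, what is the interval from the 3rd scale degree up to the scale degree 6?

augmented fourth

The scale runs F G Ab Bb C D E.
3rd scale degree = Ab; degree 6 = D.
From Ab to D: 6 semitones over a fourth = augmented.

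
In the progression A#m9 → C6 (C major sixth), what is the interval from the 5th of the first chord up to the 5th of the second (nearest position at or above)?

The 5th of A#m9 is E#; the 5th of C6 (C major sixth) is G.
E# up to G is 2 semitones, a whole step narrower than a major third, so the interval is diminished.

diminished 3rd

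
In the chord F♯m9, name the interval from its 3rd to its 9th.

major seventh

F♯min9 is spelled F♯–A–C♯–E–G♯.
The 3rd is A and the 9th is G♯.
Counting 7 letters and 11 half steps from A gives a major seventh.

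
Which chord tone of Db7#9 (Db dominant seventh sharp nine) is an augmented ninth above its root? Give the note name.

The chord tones of Db7#9 are Db, F, Ab, Cb, E.
The root is Db. An augmented ninth above Db is E.
E is the chord's 9th.

E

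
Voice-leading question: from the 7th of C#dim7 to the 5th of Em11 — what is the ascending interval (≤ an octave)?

augmented unison

The 7th of C#dim7 is Bb; the 5th of Em11 is B.
Bb up to B is 1 semitone, a half step wider than a perfect unison, so the interval is augmented.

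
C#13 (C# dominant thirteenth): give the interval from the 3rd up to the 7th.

C# dominant thirteenth is spelled C#–E#–G#–B–D#–A#.
So we need the interval from E# up to B.
E# up to B is 6 semitones, a half step narrower than a perfect fifth, so the interval is diminished.
That tritone between 3rd and 7th is what gives the dominant seventh its pull toward resolution.

d5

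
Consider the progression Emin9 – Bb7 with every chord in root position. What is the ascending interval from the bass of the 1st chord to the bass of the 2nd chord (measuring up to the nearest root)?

The roots are E and Bb.
From E to Bb: 6 semitones over a fifth = diminished.

diminished fifth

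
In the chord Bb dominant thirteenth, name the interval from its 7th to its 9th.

major third

Spelling the chord: Bb D F Ab C G.
The 7th is Ab and the 9th is C.
Counting 3 letters and 4 half steps from Ab gives a major third.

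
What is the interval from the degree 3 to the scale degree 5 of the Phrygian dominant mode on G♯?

Spelling the Phrygian dominant mode on G♯: G♯ A B♯ C♯ D♯ E F♯.
So we need the interval from B♯ up to D♯.
3 letter names make it a third; at 3 semitones (a half step narrower than major) the quality is minor.

minor third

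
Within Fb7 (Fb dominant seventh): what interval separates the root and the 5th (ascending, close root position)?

perfect 5th

Fb7 (Fb dominant seventh): Fb, Ab, Cb, Ebb.
That puts Fb below Cb.
Fb up to Cb spans 5 letter names and 7 semitones — a perfect fifth.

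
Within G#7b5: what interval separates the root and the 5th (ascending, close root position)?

Spelling the chord: G# B# D F#.
The root is G# and the 5th is D.
G# up to D is 6 semitones, a half step narrower than a perfect fifth, so the interval is diminished.

diminished fifth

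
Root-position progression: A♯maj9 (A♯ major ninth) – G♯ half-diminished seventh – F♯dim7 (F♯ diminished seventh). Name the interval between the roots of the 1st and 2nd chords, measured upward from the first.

minor seventh

The roots are A♯ and G♯.
7 letter names make it a seventh; at 10 semitones (a half step narrower than major) the quality is minor.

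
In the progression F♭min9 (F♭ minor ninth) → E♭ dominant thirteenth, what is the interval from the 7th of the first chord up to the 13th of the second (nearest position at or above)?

A6

F♭min9 (F♭ minor ninth) has E𝄫 as its 7th, and E♭ dominant thirteenth has C as its 13th.
E𝄫 up to C is 10 semitones, a half step wider than a major sixth, so the interval is augmented.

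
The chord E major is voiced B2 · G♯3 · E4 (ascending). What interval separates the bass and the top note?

The outer voices are B2 and E4.
Counting 11 letters and 17 half steps from B gives a perfect eleventh.

P11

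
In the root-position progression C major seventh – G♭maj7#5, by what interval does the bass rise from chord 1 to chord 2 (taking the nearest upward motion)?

The roots are C and G♭.
From C to G♭: 6 semitones over a fifth = diminished.

diminished fifth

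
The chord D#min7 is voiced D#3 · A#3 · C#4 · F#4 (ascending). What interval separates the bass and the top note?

minor tenth

The outer voices are D#3 and F#4.
10 letter names make it a tenth; at 15 semitones (a half step narrower than major) the quality is minor.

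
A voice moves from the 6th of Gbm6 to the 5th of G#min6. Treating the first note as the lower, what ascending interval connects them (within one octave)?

augmented seventh

The 6th of Gbm6 is Eb; the 5th of G#min6 is D#.
From Eb to D#: 12 semitones over a seventh = augmented.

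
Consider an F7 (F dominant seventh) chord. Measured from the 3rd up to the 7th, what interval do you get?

Spelling the chord: F A C Eb.
The 3rd is A and the 7th is Eb.
A up to Eb is 6 semitones, a half step narrower than a perfect fifth, so the interval is diminished.

diminished fifth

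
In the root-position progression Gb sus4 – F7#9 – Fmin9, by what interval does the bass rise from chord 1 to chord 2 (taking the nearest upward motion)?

The roots are Gb and F.
From Gb to F is 11 semitones, exactly the major seventh.

major 7th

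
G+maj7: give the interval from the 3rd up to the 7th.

perfect fifth

Spelling the chord: G B D# F#.
3rd = B; 7th = F#.
B up to F# spans 5 letter names and 7 semitones — a perfect fifth.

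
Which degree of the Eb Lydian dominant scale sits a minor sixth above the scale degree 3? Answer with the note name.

Eb

The scale is Eb F G A Bb C Db.
The scale degree 3 is G; a minor sixth above that is Eb — scale degree 1.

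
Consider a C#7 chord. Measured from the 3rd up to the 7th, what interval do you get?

Spelling the chord: C#–E#–G#–B.
That puts E# below B.
E# up to B is 6 semitones, a half step narrower than a perfect fifth, so the interval is diminished.
That tritone between 3rd and 7th is what gives the dominant seventh its pull toward resolution.

diminished fifth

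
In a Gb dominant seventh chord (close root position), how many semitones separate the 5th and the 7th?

The chord tones of Gb dominant seventh are Gb, Bb, Db, Fb.
Db to Fb is a minor third: 3 semitones.

3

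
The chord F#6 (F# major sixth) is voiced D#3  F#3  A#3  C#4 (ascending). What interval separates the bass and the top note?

The outer voices are D#3 and C#4.
From D# to C#: 10 semitones over a seventh = minor.

minor seventh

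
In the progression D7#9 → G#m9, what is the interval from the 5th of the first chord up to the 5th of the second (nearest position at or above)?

augmented 4th

The 5th of D7#9 is A; the 5th of G#m9 is D#.
A up to D# is 6 semitones, a half step wider than a perfect fourth, so the interval is augmented.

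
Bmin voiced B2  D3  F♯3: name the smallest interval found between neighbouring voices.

minor third

Adjacent intervals: B2→D3 = minor third; D3→F♯3 = major third.
The smallest is B2 to D3, a minor third (3 semitones).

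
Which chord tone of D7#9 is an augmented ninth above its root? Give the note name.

E#

The chord tones of D dominant seventh sharp nine are D F♯ A C E♯.
The root is D. An augmented ninth above D is E♯.
E♯ is the chord's 9th.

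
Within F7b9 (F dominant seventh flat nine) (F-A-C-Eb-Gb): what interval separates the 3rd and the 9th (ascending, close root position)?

diminished seventh

So we need the interval from A up to Gb.
A up to Gb is 9 semitones, a whole step narrower than a major seventh, so the interval is diminished.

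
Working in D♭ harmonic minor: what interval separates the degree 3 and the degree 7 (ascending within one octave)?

augmented fifth

Spelling D♭ harmonic minor: D♭ E♭ F♭ G♭ A♭ B𝄫 C.
Degree 3 = F♭; degree 7 = C.
From F♭ to C: 8 semitones over a fifth = augmented.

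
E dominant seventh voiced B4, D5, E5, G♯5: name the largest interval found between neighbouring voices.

major third

Adjacent intervals: B4→D5 = minor third; D5→E5 = major second; E5→G♯5 = major third.
The largest is E5 to G♯5, a major third (4 semitones).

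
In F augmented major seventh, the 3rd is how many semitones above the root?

4

The chord tones of F+maj7 are F A C♯ E.
F to A is a major third: 4 semitones.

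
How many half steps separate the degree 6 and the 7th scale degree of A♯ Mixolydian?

1

The scale is A♯ B♯ C𝄪 D♯ E♯ F𝄪 G♯.
F𝄪 up to G♯ is a minor second — 1 semitone.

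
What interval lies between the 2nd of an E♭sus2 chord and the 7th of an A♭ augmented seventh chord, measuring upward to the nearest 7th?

E♭sus2 has F as its 2nd, and A♭ augmented seventh has G♭ as its 7th.
From F to G♭: 1 semitone over a second = minor.

minor second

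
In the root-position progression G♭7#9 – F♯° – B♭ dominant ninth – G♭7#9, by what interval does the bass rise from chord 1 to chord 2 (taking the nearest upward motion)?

The roots are G♭ and F♯.
7 letter names make it a seventh; at 12 semitones (a half step wider than major) the quality is augmented.

A7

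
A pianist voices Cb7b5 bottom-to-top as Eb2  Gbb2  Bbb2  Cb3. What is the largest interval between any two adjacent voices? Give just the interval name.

Adjacent intervals: Eb2→Gbb2 = diminished third; Gbb2→Bbb2 = major third; Bbb2→Cb3 = major second.
The largest is Gbb2 to Bbb2, a major third (4 semitones).

major third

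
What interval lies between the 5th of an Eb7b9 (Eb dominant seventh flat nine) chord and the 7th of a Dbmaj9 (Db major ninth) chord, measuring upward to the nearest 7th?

The 5th of Eb7b9 (Eb dominant seventh flat nine) is Bb; the 7th of Dbmaj9 (Db major ninth) is C.
Counting 2 letters and 2 half steps from Bb gives a major second.

major second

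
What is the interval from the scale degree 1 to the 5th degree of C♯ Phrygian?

perfect 5th

Spelling C♯ Phrygian: C♯ D E F♯ G♯ A B.
So we need the interval from C♯ up to G♯.
Counting 5 letters and 7 half steps from C♯ gives a perfect fifth.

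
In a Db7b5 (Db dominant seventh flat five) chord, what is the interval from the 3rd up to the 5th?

Db dominant seventh flat five: Db–F–Abb–Cb.
So we need the interval from F up to Abb.
3 letter names make it a third; at 2 semitones (a whole step narrower than major) the quality is diminished.

diminished third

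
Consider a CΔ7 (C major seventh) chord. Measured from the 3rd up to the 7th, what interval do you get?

perfect fifth

The chord tones of CM7 are C–E–G–B.
The 3rd is E and the 7th is B.
From E to B is 7 semitones, exactly the perfect fifth.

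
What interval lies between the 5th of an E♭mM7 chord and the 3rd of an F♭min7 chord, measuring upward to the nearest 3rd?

E♭mM7 has B♭ as its 5th, and F♭min7 has A𝄫 as its 3rd.
B♭ up to A𝄫 is 9 semitones, a whole step narrower than a major seventh, so the interval is diminished.

d7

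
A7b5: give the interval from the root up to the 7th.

The chord tones of A7b5 are A C♯ E♭ G.
So we need the interval from A up to G.
From A to G: 10 semitones over a seventh = minor.

minor 7th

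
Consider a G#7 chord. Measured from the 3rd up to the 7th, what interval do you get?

G#7: G#–B#–D#–F#.
So we need the interval from B# up to F#.
5 letter names make it a fifth; at 6 semitones (a half step narrower than perfect) the quality is diminished.
This 3–7 tritone is the characteristic tension at the heart of the dominant sound.

diminished fifth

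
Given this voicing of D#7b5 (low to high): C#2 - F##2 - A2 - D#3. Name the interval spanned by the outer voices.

The outer voices are C#2 and D#3.
C# up to D# spans 9 letter names and 14 semitones — a major ninth.

M9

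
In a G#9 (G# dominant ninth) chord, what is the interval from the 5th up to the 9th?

G# dominant ninth: G#–B#–D#–F#–A#.
That puts D# below A#.
From D# to A# is 7 semitones, exactly the perfect fifth.

perfect fifth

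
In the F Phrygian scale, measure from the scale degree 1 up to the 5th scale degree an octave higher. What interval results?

perfect 12th

F phrygian: F G♭ A♭ B♭ C D♭ E♭.
The scale degree 1 is F and the 5th scale degree (up an octave) is C.
Counting 12 letters and 19 half steps from F gives a perfect twelfth.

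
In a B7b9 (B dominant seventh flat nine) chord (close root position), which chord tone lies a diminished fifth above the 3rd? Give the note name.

A

B7b9: B-D#-F#-A-C.
The 3rd is D#. A diminished fifth above D# is A.
A is the chord's 7th.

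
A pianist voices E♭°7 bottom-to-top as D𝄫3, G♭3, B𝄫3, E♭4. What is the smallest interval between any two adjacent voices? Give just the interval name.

Adjacent intervals: D𝄫3→G♭3 = augmented fourth; G♭3→B𝄫3 = minor third; B𝄫3→E♭4 = augmented fourth.
The smallest is G♭3 to B𝄫3, a minor third (3 semitones).

minor third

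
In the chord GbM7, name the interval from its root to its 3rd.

GbM7: Gb, Bb, Db, F.
So we need the interval from Gb up to Bb.
Gb up to Bb spans 3 letter names and 4 semitones — a major third.

major third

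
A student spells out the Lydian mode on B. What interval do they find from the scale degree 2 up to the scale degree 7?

major sixth

The scale runs B C# D# E# F# G# A#.
Scale degree 2 = C#; degree 7 = A#.
C# up to A# spans 6 letter names and 9 semitones — a major sixth.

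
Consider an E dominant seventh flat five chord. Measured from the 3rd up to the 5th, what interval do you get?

d3

E7b5: E G# Bb D.
So we need the interval from G# up to Bb.
3 letter names make it a third; at 2 semitones (a whole step narrower than major) the quality is diminished.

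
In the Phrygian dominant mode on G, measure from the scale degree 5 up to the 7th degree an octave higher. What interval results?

minor tenth

The scale runs G Ab B C D Eb F.
Scale degree 5 = D; 7th scale degree (up an octave) = F.
From D to F: 15 semitones over a tenth = minor.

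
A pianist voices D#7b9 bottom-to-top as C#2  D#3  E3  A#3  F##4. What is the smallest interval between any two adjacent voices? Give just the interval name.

Adjacent intervals: C#2→D#3 = major ninth; D#3→E3 = minor second; E3→A#3 = augmented fourth; A#3→F##4 = major sixth.
The smallest is D#3 to E3, a minor second (1 semitone).

minor second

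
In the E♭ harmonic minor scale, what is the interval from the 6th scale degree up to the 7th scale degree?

E♭ harmonic minor: E♭ F G♭ A♭ B♭ C♭ D.
So we need the interval from C♭ up to D.
2 letter names make it a second; at 3 semitones (a half step wider than major) the quality is augmented.

augmented second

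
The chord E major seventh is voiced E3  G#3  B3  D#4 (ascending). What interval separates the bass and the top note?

major seventh

The outer voices are E3 and D#4.
Counting 7 letters and 11 half steps from E gives a major seventh.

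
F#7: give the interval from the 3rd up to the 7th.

Spelling the chord: F#–A#–C#–E.
That puts A# below E.
A# up to E is 6 semitones, a half step narrower than a perfect fifth, so the interval is diminished.
That tritone between 3rd and 7th is what gives the dominant seventh its pull toward resolution.

diminished fifth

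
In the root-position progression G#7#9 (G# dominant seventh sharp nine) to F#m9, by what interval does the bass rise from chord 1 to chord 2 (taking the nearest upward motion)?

m7

The roots are G# and F#.
From G# to F#: 10 semitones over a seventh = minor.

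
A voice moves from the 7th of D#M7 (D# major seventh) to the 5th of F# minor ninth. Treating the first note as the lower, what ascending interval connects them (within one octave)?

diminished octave

D#M7 (D# major seventh) has C## as its 7th, and F# minor ninth has C# as its 5th.
8 letter names make it an octave; at 11 semitones (a half step narrower than perfect) the quality is diminished.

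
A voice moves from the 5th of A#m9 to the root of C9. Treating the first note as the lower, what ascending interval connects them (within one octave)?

diminished 6th

A#m9 has E# as its 5th, and C9 has C as its root.
From E# to C: 7 semitones over a sixth = diminished.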